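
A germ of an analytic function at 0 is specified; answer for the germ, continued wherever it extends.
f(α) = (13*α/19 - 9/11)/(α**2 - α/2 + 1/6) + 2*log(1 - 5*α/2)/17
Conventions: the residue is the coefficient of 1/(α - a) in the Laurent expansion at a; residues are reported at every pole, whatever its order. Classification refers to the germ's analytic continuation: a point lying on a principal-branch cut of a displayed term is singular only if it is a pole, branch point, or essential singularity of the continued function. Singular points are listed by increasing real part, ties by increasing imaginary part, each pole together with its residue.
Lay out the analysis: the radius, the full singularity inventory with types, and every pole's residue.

Radius of convergence at 0: 2/5.
At (1/4) - ((1/12)*sqrt(15))*i: a pole of order 1; residue (13/38) - ((541/2090)*sqrt(15))*i.
At (1/4) + ((1/12)*sqrt(15))*i: a pole of order 1; residue (13/38) + ((541/2090)*sqrt(15))*i.
At 2/5: a logarithmic branch point.

Denominator factor (α**2 - α/2 + 1/6): discriminant -5/12, complex-conjugate roots (1/4) + ((1/12)*sqrt(15))*i and (1/4) - ((1/12)*sqrt(15))*i; poles of order 1, moduli (1/6)*sqrt(6) and (1/6)*sqrt(6).
Branch term (2/17)*log(1 - α/(2/5)): its argument vanishes at α = 2/5, a logarithmic branch point, modulus 2/5.
The radius of convergence is the smallest modulus among the singular points: 2/5.
The branch term is analytic at (1/4) - ((1/12)*sqrt(15))*i and contributes nothing to the residue; only the rational part matters.
The factor α**2 - α/2 + 1/6 splits as (α - a)(α - a') with a = (1/4) - ((1/12)*sqrt(15))*i, a' = (1/4) + ((1/12)*sqrt(15))*i. At the order-1 pole a set g(α) = (α - a)*(rational part) = [13*α/19 - 9/11] / (α - a').
Simple pole: residue = g(a) at a = (1/4) - ((1/12)*sqrt(15))*i, which is (13/38) - ((541/2090)*sqrt(15))*i.
The branch term is analytic at (1/4) + ((1/12)*sqrt(15))*i and contributes nothing to the residue; only the rational part matters.
The factor α**2 - α/2 + 1/6 splits as (α - a)(α - a') with a = (1/4) + ((1/12)*sqrt(15))*i, a' = (1/4) - ((1/12)*sqrt(15))*i. At the order-1 pole a set g(α) = (α - a)*(rational part) = [13*α/19 - 9/11] / (α - a').
Simple pole: residue = g(a) at a = (1/4) + ((1/12)*sqrt(15))*i, which is (13/38) + ((541/2090)*sqrt(15))*i.
List the singular points by increasing real part (a conjugate pair: the negative imaginary part first).


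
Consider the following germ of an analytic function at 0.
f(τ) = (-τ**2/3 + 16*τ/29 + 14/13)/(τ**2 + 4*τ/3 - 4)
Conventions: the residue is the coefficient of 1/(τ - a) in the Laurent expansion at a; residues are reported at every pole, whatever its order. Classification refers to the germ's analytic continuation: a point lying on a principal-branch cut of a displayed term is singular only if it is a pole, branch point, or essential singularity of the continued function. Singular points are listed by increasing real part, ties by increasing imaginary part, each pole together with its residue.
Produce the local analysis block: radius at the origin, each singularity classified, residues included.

Radius of convergence at 0: -2/3 + (2/3)*sqrt(10).
At -2/3 - (2/3)*sqrt(10): a pole of order 1; residue 130/261 + (937/13572)*sqrt(10).
At -2/3 + (2/3)*sqrt(10): a pole of order 1; residue 130/261 - (937/13572)*sqrt(10).

Denominator factor (τ**2 + 4*τ/3 - 4): discriminant 160/9, real irrational roots -2/3 + (2/3)*sqrt(10) and -2/3 - (2/3)*sqrt(10); poles of order 1, moduli -2/3 + (2/3)*sqrt(10) and 2/3 + (2/3)*sqrt(10).
The radius of convergence is the smallest modulus among the singular points: -2/3 + (2/3)*sqrt(10).
The factor τ**2 + 4*τ/3 - 4 splits as (τ - a)(τ - a') with a = -2/3 - (2/3)*sqrt(10), a' = -2/3 + (2/3)*sqrt(10). At the order-1 pole a set g(τ) = (τ - a)*f(τ) = [-τ**2/3 + 16*τ/29 + 14/13] / (τ - a').
Simple pole: residue = g(a) at a = -2/3 - (2/3)*sqrt(10), which is 130/261 + (937/13572)*sqrt(10).
The factor τ**2 + 4*τ/3 - 4 splits as (τ - a)(τ - a') with a = -2/3 + (2/3)*sqrt(10), a' = -2/3 - (2/3)*sqrt(10). At the order-1 pole a set g(τ) = (τ - a)*f(τ) = [-τ**2/3 + 16*τ/29 + 14/13] / (τ - a').
Simple pole: residue = g(a) at a = -2/3 + (2/3)*sqrt(10), which is 130/261 - (937/13572)*sqrt(10).
List the singular points by increasing real part (a conjugate pair: the negative imaginary part first).


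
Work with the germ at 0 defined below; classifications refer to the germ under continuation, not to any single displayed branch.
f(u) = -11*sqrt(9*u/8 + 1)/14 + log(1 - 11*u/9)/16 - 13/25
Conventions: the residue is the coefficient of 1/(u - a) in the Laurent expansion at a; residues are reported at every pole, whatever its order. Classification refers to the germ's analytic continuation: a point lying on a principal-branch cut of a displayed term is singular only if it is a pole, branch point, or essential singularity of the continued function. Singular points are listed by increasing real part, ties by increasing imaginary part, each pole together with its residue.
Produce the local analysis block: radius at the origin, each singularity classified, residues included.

Radius of convergence at 0: 9/11.
At -8/9: an algebraic (square-root) branch point.
At 9/11: a logarithmic branch point.

Branch term (-11/14)*sqrt(1 - u/(-8/9)): its argument vanishes at u = -8/9, a square-root branch point, modulus 8/9.
Branch term (1/16)*log(1 - u/(9/11)): its argument vanishes at u = 9/11, a logarithmic branch point, modulus 9/11.
The radius of convergence is the smallest modulus among the singular points: 9/11.
List the singular points by increasing real part (a conjugate pair: the negative imaginary part first).


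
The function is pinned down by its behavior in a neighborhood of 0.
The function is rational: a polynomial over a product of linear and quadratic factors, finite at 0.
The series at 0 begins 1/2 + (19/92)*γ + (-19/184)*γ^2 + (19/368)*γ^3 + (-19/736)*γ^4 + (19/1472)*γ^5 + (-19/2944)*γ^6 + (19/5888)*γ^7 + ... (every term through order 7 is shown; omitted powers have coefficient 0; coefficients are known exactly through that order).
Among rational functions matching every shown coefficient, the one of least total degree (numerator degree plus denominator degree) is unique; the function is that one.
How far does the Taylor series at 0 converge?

The radius of convergence is 2.

No rational of total degree below 2 reproduces all 8 coefficients; solving the [1/1] Pade equations on them gives f(γ) = (21*γ/23 + 1)/(γ + 2), whose expansion matches every shown term.
Denominator factor (γ + 2): pole of order 1 at -2, modulus 2.
The radius of convergence is the smallest modulus among the singular points: 2.


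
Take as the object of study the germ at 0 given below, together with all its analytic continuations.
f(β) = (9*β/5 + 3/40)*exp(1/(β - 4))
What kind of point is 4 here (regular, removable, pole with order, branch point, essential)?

The exponent 1/(β - (4)) has a pole at 4, so exp(1/(β - (4))) takes every nonzero value near it: an essential singularity (not a pole of any order).

The point is an essential singularity.


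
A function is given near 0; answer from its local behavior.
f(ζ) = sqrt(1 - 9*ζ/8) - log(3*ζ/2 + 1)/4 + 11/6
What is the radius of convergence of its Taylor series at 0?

The radius of convergence is 2/3.

Branch term (-1/4)*log(1 - ζ/(-2/3)): its argument vanishes at ζ = -2/3, a logarithmic branch point, modulus 2/3.
Branch term (1)*sqrt(1 - ζ/(8/9)): its argument vanishes at ζ = 8/9, a square-root branch point, modulus 8/9.
The radius of convergence is the smallest modulus among the singular points: 2/3.


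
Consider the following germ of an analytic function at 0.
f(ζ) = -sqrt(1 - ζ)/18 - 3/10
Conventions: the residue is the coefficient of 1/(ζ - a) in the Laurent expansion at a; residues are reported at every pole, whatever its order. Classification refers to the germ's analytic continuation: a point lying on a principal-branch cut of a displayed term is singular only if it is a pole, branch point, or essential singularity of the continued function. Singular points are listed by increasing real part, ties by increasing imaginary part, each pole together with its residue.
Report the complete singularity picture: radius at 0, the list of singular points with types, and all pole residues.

Branch term (-1/18)*sqrt(1 - ζ/(1)): its argument vanishes at ζ = 1, a square-root branch point, modulus 1.
The radius of convergence is the smallest modulus among the singular points: 1.

Radius of convergence at 0: 1.
At 1: an algebraic (square-root) branch point.


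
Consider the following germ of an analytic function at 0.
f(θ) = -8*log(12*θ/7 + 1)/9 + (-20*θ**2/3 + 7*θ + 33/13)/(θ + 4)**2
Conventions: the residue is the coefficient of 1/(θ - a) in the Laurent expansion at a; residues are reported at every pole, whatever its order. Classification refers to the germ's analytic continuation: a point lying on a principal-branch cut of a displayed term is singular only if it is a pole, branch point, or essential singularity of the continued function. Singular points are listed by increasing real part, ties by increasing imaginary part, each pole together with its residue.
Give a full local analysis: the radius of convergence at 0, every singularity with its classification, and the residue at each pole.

Denominator factor (θ + 4)^2: pole of order 2 at -4, modulus 4.
Branch term (-8/9)*log(1 - θ/(-7/12)): its argument vanishes at θ = -7/12, a logarithmic branch point, modulus 7/12.
The radius of convergence is the smallest modulus among the singular points: 7/12.
The branch term is analytic at -4 and contributes nothing to the residue; only the rational part matters.
At the order-2 pole -4 set g(θ) = (θ - (-4))^2*(rational part) = -20*θ**2/3 + 7*θ + 33/13.
Order-2 pole: residue = g'(a); g'(-4) = 181/3, so the residue is 181/3.
List the singular points by increasing real part (a conjugate pair: the negative imaginary part first).

Radius of convergence at 0: 7/12.
At -4: a pole of order 2; residue 181/3.
At -7/12: a logarithmic branch point.


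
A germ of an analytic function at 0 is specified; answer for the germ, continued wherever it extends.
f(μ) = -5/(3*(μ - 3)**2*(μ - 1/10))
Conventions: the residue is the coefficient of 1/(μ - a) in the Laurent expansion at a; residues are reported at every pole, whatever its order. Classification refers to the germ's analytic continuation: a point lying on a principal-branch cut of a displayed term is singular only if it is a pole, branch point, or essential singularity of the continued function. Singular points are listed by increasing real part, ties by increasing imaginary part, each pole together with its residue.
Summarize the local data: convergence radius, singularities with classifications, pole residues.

Radius of convergence at 0: 1/10.
At 1/10: a pole of order 1; residue -500/2523.
At 3: a pole of order 2; residue 500/2523.

Denominator factor (μ - 3)^2: pole of order 2 at 3, modulus 3.
Denominator factor (μ - 1/10): pole of order 1 at 1/10, modulus 1/10.
The radius of convergence is the smallest modulus among the singular points: 1/10.
At the order-1 pole 1/10 set g(μ) = (μ - (1/10))*f(μ) = -5/(3*(μ - 3)**2).
Simple pole: residue = g(a) at a = 1/10, which is -500/2523.
At the order-2 pole 3 set g(μ) = (μ - (3))^2*f(μ) = -5/(3*(μ - 1/10)).
Order-2 pole: residue = g'(a); g'(3) = 500/2523, so the residue is 500/2523.
List the singular points by increasing real part (a conjugate pair: the negative imaginary part first).


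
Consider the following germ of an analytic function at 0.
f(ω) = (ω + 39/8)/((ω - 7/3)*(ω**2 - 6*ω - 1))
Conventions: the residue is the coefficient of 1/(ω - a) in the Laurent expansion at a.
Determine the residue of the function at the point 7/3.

The residue is -519/688.

At the order-1 pole 7/3 set g(ω) = (ω - (7/3))*f(ω) = (ω + 39/8)/(ω**2 - 6*ω - 1).
Simple pole: residue = g(a) at a = 7/3, which is -519/688.


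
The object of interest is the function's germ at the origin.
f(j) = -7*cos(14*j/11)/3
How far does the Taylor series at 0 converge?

The factor cos(14*j/11) is entire and contributes no finite singular point.
The polynomial part has no poles.
No finite singular points: the Taylor series at 0 converges everywhere.

The radius of convergence is infinite.


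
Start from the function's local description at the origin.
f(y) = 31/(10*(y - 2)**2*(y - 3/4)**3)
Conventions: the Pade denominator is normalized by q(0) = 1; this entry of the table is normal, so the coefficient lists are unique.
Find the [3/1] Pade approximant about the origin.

Taylor coefficients needed (expand at 0): a_0 = -248/135, a_1 = -248/27, a_2 = -2294/81, a_3 = -50716/729, a_4 = -72695/486.
Write the denominator as Q(y) = 1 + q1*y. Requiring Q*f - P = O(y^5) with deg P <= 3 kills the coefficients of y^4..y^4 in Q*f:
  y^4: a_4 + q1*a_3 = 0, i.e. -72695/486 + (-50716/729)*q1 = 0.
Solving this linear system: q1 = -7035/3272.
The numerator is Q*f truncated at degree 3: P0 = a_0 = -248/135; P1 = a_1 + q1*a_0 = -57815/11043; P2 = a_2 + q1*a_1 = -283991/33129; P3 = a_3 + q1*a_2 = -10349071/1192644.

The Pade approximant has numerator coefficients [-248/135, -57815/11043, -283991/33129, -10349071/1192644]; denominator coefficients [1, -7035/3272].


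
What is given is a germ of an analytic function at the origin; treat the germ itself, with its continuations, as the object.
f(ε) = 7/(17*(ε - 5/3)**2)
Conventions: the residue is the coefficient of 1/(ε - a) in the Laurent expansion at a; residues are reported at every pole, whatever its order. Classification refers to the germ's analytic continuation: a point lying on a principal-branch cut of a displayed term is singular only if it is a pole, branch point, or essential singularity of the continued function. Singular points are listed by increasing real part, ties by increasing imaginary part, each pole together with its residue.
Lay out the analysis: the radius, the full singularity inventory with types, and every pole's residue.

Denominator factor (ε - 5/3)^2: pole of order 2 at 5/3, modulus 5/3.
The radius of convergence is the smallest modulus among the singular points: 5/3.
At the order-2 pole 5/3 set g(ε) = (ε - (5/3))^2*f(ε) = 7/17.
Order-2 pole: residue = g'(a); g'(5/3) = 0, so the residue is 0.

Radius of convergence at 0: 5/3.
At 5/3: a pole of order 2; residue 0.


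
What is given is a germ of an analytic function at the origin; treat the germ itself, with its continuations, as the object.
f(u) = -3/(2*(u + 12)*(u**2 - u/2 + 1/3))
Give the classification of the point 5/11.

Denominator factors: u + 12 = 137/11 at u = 5/11; u**2 - u/2 + 1/3 = 227/726 at u = 5/11 — none vanishes.
So the germ continues analytically to 5/11.

The point is a regular point.


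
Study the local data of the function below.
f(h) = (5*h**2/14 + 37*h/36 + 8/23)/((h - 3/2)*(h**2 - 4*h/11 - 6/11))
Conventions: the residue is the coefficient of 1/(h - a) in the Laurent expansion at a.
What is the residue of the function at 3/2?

The residue is 57233/24633.

At the order-1 pole 3/2 set g(h) = (h - (3/2))*f(h) = (5*h**2/14 + 37*h/36 + 8/23)/(h**2 - 4*h/11 - 6/11).
Simple pole: residue = g(a) at a = 3/2, which is 57233/24633.


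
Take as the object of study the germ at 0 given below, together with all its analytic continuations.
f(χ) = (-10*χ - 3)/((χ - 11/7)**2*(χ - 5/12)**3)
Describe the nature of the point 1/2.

The point is a regular point.

Denominator factors: χ - 5/12 = 1/12 at χ = 1/2; χ - 11/7 = -15/14 at χ = 1/2 — none vanishes.
So the germ continues analytically to 1/2.


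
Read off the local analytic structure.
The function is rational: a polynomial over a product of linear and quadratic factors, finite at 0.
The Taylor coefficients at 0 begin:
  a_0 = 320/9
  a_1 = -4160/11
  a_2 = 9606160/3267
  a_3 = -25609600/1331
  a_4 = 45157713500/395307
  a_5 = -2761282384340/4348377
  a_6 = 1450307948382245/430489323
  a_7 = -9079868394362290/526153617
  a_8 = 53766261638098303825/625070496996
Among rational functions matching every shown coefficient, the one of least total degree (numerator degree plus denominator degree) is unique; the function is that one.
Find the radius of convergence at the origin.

The radius of convergence is 1/4.

No rational of total degree below 7 reproduces all 9 coefficients; solving the [0/7] Pade equations on them gives f(β) = 4/(5*(β + 1/4)**3*(β**2 + 9*β/11 - 6/5)**2), whose expansion matches every shown term.
Denominator factor (β**2 + 9*β/11 - 6/5)^2: discriminant 3309/605, real irrational roots -9/22 + (1/110)*sqrt(16545) and -9/22 - (1/110)*sqrt(16545); poles of order 2, moduli -9/22 + (1/110)*sqrt(16545) and 9/22 + (1/110)*sqrt(16545).
Denominator factor (β + 1/4)^3: pole of order 3 at -1/4, modulus 1/4.
The radius of convergence is the smallest modulus among the singular points: 1/4.


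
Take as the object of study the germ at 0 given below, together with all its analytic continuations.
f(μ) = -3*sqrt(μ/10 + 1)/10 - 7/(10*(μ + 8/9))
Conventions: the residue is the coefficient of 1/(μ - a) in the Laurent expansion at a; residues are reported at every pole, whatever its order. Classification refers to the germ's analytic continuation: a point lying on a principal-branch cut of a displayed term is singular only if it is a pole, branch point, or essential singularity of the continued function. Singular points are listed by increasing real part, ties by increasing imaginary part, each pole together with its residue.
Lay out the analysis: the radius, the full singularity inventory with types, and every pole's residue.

Denominator factor (μ + 8/9): pole of order 1 at -8/9, modulus 8/9.
Branch term (-3/10)*sqrt(1 - μ/(-10)): its argument vanishes at μ = -10, a square-root branch point, modulus 10.
The radius of convergence is the smallest modulus among the singular points: 8/9.
The branch term is analytic at -8/9 and contributes nothing to the residue; only the rational part matters.
At the order-1 pole -8/9 set g(μ) = (μ - (-8/9))*(rational part) = -7/10.
Simple pole: residue = g(a) at a = -8/9, which is -7/10.
List the singular points by increasing real part (a conjugate pair: the negative imaginary part first).

Radius of convergence at 0: 8/9.
At -10: an algebraic (square-root) branch point.
At -8/9: a pole of order 1; residue -7/10.


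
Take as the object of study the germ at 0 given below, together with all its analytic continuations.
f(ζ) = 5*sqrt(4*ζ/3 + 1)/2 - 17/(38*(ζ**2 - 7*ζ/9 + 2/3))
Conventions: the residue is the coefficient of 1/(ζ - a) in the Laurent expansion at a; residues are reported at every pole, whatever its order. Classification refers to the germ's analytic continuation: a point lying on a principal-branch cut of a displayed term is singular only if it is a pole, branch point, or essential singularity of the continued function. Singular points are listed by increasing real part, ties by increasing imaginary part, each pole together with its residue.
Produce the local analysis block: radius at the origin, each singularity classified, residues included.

Radius of convergence at 0: 3/4.
At -3/4: an algebraic (square-root) branch point.
At (7/18) - ((1/18)*sqrt(167))*i: a pole of order 1; residue -((153/6346)*sqrt(167))*i.
At (7/18) + ((1/18)*sqrt(167))*i: a pole of order 1; residue ((153/6346)*sqrt(167))*i.

Denominator factor (ζ**2 - 7*ζ/9 + 2/3): discriminant -167/81, complex-conjugate roots (7/18) + ((1/18)*sqrt(167))*i and (7/18) - ((1/18)*sqrt(167))*i; poles of order 1, moduli (1/3)*sqrt(6) and (1/3)*sqrt(6).
Branch term (5/2)*sqrt(1 - ζ/(-3/4)): its argument vanishes at ζ = -3/4, a square-root branch point, modulus 3/4.
The radius of convergence is the smallest modulus among the singular points: 3/4.
The branch term is analytic at (7/18) - ((1/18)*sqrt(167))*i and contributes nothing to the residue; only the rational part matters.
The factor ζ**2 - 7*ζ/9 + 2/3 splits as (ζ - a)(ζ - a') with a = (7/18) - ((1/18)*sqrt(167))*i, a' = (7/18) + ((1/18)*sqrt(167))*i. At the order-1 pole a set g(ζ) = (ζ - a)*(rational part) = [-17/38] / (ζ - a').
Simple pole: residue = g(a) at a = (7/18) - ((1/18)*sqrt(167))*i, which is -((153/6346)*sqrt(167))*i.
The branch term is analytic at (7/18) + ((1/18)*sqrt(167))*i and contributes nothing to the residue; only the rational part matters.
The factor ζ**2 - 7*ζ/9 + 2/3 splits as (ζ - a)(ζ - a') with a = (7/18) + ((1/18)*sqrt(167))*i, a' = (7/18) - ((1/18)*sqrt(167))*i. At the order-1 pole a set g(ζ) = (ζ - a)*(rational part) = [-17/38] / (ζ - a').
Simple pole: residue = g(a) at a = (7/18) + ((1/18)*sqrt(167))*i, which is ((153/6346)*sqrt(167))*i.
List the singular points by increasing real part (a conjugate pair: the negative imaginary part first).


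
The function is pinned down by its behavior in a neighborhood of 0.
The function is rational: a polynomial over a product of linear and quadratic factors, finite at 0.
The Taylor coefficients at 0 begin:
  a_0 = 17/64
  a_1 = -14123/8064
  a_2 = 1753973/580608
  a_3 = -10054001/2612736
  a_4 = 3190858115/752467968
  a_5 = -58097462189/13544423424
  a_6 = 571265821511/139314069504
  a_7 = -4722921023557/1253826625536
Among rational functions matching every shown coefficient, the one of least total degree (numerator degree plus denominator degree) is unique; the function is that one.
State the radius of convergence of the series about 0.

No rational of total degree below 5 reproduces all 8 coefficients; solving the [2/3] Pade equations on them gives f(γ) = (-2*γ**2/3 - 27*γ/7 + 17/20)/((γ + 4/3)**2*(γ + 9/5)), whose expansion matches every shown term.
Denominator factor (γ + 9/5): pole of order 1 at -9/5, modulus 9/5.
Denominator factor (γ + 4/3)^2: pole of order 2 at -4/3, modulus 4/3.
The radius of convergence is the smallest modulus among the singular points: 4/3.

The radius of convergence is 4/3.


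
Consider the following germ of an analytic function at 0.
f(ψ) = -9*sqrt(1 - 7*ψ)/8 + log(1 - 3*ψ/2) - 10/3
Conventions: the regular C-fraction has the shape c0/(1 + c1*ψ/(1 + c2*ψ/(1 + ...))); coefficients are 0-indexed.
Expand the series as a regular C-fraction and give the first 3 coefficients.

The regular C-fraction coefficients are [-107/24, 117/214, -16203/5564].

Taylor coefficients (expand at 0): a_0 = -107/24, a_1 = 39/16, a_2 = 369/64.
c0 = a_0 = -107/24. Peel one level at a time: if S = 1 + c*ψ/S' with S'(0) = 1, then c is the ψ-coefficient of S and S' = c*ψ/(S - 1).
S_1 = c0/f = 1 + (117/214)*ψ + (145827/91592)*ψ^2 + ...; c1 = 117/214.
S_2 = c1*ψ/(S_1 - 1) = 1 + (-16203/5564)*ψ + ...; c2 = -16203/5564.


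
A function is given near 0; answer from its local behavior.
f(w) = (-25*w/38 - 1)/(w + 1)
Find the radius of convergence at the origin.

The radius of convergence is 1.

Denominator factor (w + 1): pole of order 1 at -1, modulus 1.
The radius of convergence is the smallest modulus among the singular points: 1.


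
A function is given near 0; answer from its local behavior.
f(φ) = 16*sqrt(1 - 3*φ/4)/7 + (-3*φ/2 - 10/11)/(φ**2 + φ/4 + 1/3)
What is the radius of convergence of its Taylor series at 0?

The radius of convergence is (1/3)*sqrt(3).

Denominator factor (φ**2 + φ/4 + 1/3): discriminant -61/48, complex-conjugate roots (-1/8) + ((1/24)*sqrt(183))*i and (-1/8) - ((1/24)*sqrt(183))*i; poles of order 1, moduli (1/3)*sqrt(3) and (1/3)*sqrt(3).
Branch term (16/7)*sqrt(1 - φ/(4/3)): its argument vanishes at φ = 4/3, a square-root branch point, modulus 4/3.
The radius of convergence is the smallest modulus among the singular points: (1/3)*sqrt(3).


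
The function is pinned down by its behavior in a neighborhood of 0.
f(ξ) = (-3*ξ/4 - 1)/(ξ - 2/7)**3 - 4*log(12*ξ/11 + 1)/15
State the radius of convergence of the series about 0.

Denominator factor (ξ - 2/7)^3: pole of order 3 at 2/7, modulus 2/7.
Branch term (-4/15)*log(1 - ξ/(-11/12)): its argument vanishes at ξ = -11/12, a logarithmic branch point, modulus 11/12.
The radius of convergence is the smallest modulus among the singular points: 2/7.

The radius of convergence is 2/7.


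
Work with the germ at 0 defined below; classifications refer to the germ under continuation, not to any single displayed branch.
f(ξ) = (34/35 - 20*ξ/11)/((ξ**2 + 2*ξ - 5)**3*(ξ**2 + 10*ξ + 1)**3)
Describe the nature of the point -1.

The point is a regular point.

Denominator factors: ξ**2 + 2*ξ - 5 = -6 at ξ = -1; ξ**2 + 10*ξ + 1 = -8 at ξ = -1 — none vanishes.
So the germ continues analytically to -1.


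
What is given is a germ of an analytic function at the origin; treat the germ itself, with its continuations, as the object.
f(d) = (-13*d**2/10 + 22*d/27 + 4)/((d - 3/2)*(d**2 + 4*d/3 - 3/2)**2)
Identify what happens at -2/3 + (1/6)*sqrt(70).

The point is a pole of order 2.

The denominator factor d**2 + 4*d/3 - 3/2 vanishes at -2/3 + (1/6)*sqrt(70) and appears to the power 2; the numerator there equals 569/1620 + (172/405)*sqrt(70), nonzero, and no other factor vanishes.
Hence a pole whose order is the multiplicity, 2.


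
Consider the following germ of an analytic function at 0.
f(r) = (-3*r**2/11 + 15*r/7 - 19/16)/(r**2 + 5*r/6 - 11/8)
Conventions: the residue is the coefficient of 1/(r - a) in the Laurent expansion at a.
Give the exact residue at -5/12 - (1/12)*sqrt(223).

The factor r**2 + 5*r/6 - 11/8 splits as (r - a)(r - a') with a = -5/12 - (1/12)*sqrt(223), a' = -5/12 + (1/12)*sqrt(223). At the order-1 pole a set g(r) = (r - a)*f(r) = [-3*r**2/11 + 15*r/7 - 19/16] / (r - a').
Simple pole: residue = g(a) at a = -5/12 - (1/12)*sqrt(223), which is 365/308 + (9425/137368)*sqrt(223).

The residue is 365/308 + (9425/137368)*sqrt(223).


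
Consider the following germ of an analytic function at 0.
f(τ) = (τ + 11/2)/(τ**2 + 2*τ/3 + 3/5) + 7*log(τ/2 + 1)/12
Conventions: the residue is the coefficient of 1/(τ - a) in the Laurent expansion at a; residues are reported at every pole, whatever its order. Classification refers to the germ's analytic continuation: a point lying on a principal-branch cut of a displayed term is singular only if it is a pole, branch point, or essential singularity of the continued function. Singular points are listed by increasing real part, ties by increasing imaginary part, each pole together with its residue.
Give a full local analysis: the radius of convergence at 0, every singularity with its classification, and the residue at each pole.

Radius of convergence at 0: (1/5)*sqrt(15).
At -2: a logarithmic branch point.
At (-1/3) - ((1/15)*sqrt(110))*i: a pole of order 1; residue (1/2) + ((31/88)*sqrt(110))*i.
At (-1/3) + ((1/15)*sqrt(110))*i: a pole of order 1; residue (1/2) - ((31/88)*sqrt(110))*i.

Denominator factor (τ**2 + 2*τ/3 + 3/5): discriminant -88/45, complex-conjugate roots (-1/3) + ((1/15)*sqrt(110))*i and (-1/3) - ((1/15)*sqrt(110))*i; poles of order 1, moduli (1/5)*sqrt(15) and (1/5)*sqrt(15).
Branch term (7/12)*log(1 - τ/(-2)): its argument vanishes at τ = -2, a logarithmic branch point, modulus 2.
The radius of convergence is the smallest modulus among the singular points: (1/5)*sqrt(15).
The branch term is analytic at (-1/3) - ((1/15)*sqrt(110))*i and contributes nothing to the residue; only the rational part matters.
The factor τ**2 + 2*τ/3 + 3/5 splits as (τ - a)(τ - a') with a = (-1/3) - ((1/15)*sqrt(110))*i, a' = (-1/3) + ((1/15)*sqrt(110))*i. At the order-1 pole a set g(τ) = (τ - a)*(rational part) = [τ + 11/2] / (τ - a').
Simple pole: residue = g(a) at a = (-1/3) - ((1/15)*sqrt(110))*i, which is (1/2) + ((31/88)*sqrt(110))*i.
The branch term is analytic at (-1/3) + ((1/15)*sqrt(110))*i and contributes nothing to the residue; only the rational part matters.
The factor τ**2 + 2*τ/3 + 3/5 splits as (τ - a)(τ - a') with a = (-1/3) + ((1/15)*sqrt(110))*i, a' = (-1/3) - ((1/15)*sqrt(110))*i. At the order-1 pole a set g(τ) = (τ - a)*(rational part) = [τ + 11/2] / (τ - a').
Simple pole: residue = g(a) at a = (-1/3) + ((1/15)*sqrt(110))*i, which is (1/2) - ((31/88)*sqrt(110))*i.
List the singular points by increasing real part (a conjugate pair: the negative imaginary part first).


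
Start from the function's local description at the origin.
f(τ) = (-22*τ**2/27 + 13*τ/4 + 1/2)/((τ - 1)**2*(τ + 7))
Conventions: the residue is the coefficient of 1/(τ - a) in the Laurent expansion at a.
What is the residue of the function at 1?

At the order-2 pole 1 set g(τ) = (τ - (1))^2*f(τ) = (-22*τ**2/27 + 13*τ/4 + 1/2)/(τ + 7).
Order-2 pole: residue = g'(a); g'(1) = 361/2304, so the residue is 361/2304.

The residue is 361/2304.


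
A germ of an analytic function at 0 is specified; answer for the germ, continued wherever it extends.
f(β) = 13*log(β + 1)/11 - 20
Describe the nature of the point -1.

The point is a logarithmic branch point.

The term (13/11)*log(1 - β/(-1)) has argument 1 - -1/(-1) = 0 at -1: a logarithmic (infinitely-sheeted) branch point; the remaining terms are analytic or single-valued there.


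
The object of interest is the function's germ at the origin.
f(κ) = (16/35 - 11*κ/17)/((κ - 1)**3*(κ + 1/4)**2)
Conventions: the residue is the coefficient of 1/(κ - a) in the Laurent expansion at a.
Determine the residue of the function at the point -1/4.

The residue is -159616/371875.

At the order-2 pole -1/4 set g(κ) = (κ - (-1/4))^2*f(κ) = (16/35 - 11*κ/17)/(κ - 1)**3.
Order-2 pole: residue = g'(a); g'(-1/4) = -159616/371875, so the residue is -159616/371875.


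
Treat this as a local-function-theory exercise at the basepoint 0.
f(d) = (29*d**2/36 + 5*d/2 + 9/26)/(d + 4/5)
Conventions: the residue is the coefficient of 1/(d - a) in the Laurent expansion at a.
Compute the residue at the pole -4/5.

At the order-1 pole -4/5 set g(d) = (d - (-4/5))*f(d) = 29*d**2/36 + 5*d/2 + 9/26.
Simple pole: residue = g(a) at a = -4/5, which is -6659/5850.

The residue is -6659/5850.


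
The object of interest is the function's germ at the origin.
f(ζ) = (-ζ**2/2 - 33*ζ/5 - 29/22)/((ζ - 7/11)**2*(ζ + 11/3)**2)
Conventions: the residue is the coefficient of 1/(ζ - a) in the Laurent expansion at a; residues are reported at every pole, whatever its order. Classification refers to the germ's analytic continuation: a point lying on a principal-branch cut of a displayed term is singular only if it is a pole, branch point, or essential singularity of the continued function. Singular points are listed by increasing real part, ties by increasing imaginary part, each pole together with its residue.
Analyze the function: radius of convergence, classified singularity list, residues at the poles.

Denominator factor (ζ + 11/3)^2: pole of order 2 at -11/3, modulus 11/3.
Denominator factor (ζ - 7/11)^2: pole of order 2 at 7/11, modulus 7/11.
The radius of convergence is the smallest modulus among the singular points: 7/11.
At the order-2 pole -11/3 set g(ζ) = (ζ - (-11/3))^2*f(ζ) = (-ζ**2/2 - 33*ζ/5 - 29/22)/(ζ - 7/11)**2.
Order-2 pole: residue = g'(a); g'(-11/3) = 353925/1431644, so the residue is 353925/1431644.
At the order-2 pole 7/11 set g(ζ) = (ζ - (7/11))^2*f(ζ) = (-ζ**2/2 - 33*ζ/5 - 29/22)/(ζ + 11/3)**2.
Order-2 pole: residue = g'(a); g'(7/11) = -353925/1431644, so the residue is -353925/1431644.
List the singular points by increasing real part (a conjugate pair: the negative imaginary part first).

Radius of convergence at 0: 7/11.
At -11/3: a pole of order 2; residue 353925/1431644.
At 7/11: a pole of order 2; residue -353925/1431644.


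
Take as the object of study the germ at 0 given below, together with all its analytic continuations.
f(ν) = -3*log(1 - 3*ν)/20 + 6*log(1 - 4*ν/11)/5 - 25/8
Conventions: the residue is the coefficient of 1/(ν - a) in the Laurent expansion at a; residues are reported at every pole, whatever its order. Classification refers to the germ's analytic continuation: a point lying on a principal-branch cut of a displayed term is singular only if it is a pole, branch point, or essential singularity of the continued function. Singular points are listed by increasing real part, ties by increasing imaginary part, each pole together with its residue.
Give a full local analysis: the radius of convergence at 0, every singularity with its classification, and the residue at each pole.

Radius of convergence at 0: 1/3.
At 1/3: a logarithmic branch point.
At 11/4: a logarithmic branch point.

Branch term (-3/20)*log(1 - ν/(1/3)): its argument vanishes at ν = 1/3, a logarithmic branch point, modulus 1/3.
Branch term (6/5)*log(1 - ν/(11/4)): its argument vanishes at ν = 11/4, a logarithmic branch point, modulus 11/4.
The radius of convergence is the smallest modulus among the singular points: 1/3.
List the singular points by increasing real part (a conjugate pair: the negative imaginary part first).


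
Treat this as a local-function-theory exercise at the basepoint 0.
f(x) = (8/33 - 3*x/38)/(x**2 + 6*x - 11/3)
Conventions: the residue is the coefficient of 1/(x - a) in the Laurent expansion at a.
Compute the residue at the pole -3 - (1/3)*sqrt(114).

The residue is -3/76 - (601/95304)*sqrt(114).

The factor x**2 + 6*x - 11/3 splits as (x - a)(x - a') with a = -3 - (1/3)*sqrt(114), a' = -3 + (1/3)*sqrt(114). At the order-1 pole a set g(x) = (x - a)*f(x) = [8/33 - 3*x/38] / (x - a').
Simple pole: residue = g(a) at a = -3 - (1/3)*sqrt(114), which is -3/76 - (601/95304)*sqrt(114).


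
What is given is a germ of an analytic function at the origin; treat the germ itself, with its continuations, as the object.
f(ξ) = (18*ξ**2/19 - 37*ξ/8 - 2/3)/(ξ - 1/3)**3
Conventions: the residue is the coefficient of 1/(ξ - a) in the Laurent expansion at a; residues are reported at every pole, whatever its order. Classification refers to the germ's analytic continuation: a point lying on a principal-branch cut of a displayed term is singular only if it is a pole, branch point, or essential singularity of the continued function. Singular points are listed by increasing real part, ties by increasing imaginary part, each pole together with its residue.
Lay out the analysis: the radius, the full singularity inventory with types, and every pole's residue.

Radius of convergence at 0: 1/3.
At 1/3: a pole of order 3; residue 18/19.

Denominator factor (ξ - 1/3)^3: pole of order 3 at 1/3, modulus 1/3.
The radius of convergence is the smallest modulus among the singular points: 1/3.
At the order-3 pole 1/3 set g(ξ) = (ξ - (1/3))^3*f(ξ) = 18*ξ**2/19 - 37*ξ/8 - 2/3.
Order-3 pole: residue = g''(a)/2; g''(1/3) = 36/19, so the residue is 18/19.


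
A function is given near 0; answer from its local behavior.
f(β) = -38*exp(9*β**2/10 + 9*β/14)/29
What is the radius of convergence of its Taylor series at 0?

The factor exp(9*β**2/10 + 9*β/14) is entire and contributes no finite singular point.
The polynomial part has no poles.
No finite singular points: the Taylor series at 0 converges everywhere.

The radius of convergence is infinite.


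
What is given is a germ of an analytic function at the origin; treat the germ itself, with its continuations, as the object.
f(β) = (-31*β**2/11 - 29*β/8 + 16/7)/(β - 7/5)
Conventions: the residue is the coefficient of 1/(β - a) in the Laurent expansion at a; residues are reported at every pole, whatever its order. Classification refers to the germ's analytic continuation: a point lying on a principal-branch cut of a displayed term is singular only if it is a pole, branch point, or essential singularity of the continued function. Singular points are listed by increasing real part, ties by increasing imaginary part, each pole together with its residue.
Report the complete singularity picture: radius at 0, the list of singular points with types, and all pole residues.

Radius of convergence at 0: 7/5.
At 7/5: a pole of order 1; residue -128019/15400.

Denominator factor (β - 7/5): pole of order 1 at 7/5, modulus 7/5.
The radius of convergence is the smallest modulus among the singular points: 7/5.
At the order-1 pole 7/5 set g(β) = (β - (7/5))*f(β) = -31*β**2/11 - 29*β/8 + 16/7.
Simple pole: residue = g(a) at a = 7/5, which is -128019/15400.


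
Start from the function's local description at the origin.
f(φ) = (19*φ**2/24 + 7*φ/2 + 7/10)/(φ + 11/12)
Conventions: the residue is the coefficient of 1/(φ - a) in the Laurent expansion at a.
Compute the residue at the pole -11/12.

At the order-1 pole -11/12 set g(φ) = (φ - (-11/12))*f(φ) = 19*φ**2/24 + 7*φ/2 + 7/10.
Simple pole: residue = g(a) at a = -11/12, which is -31849/17280.

The residue is -31849/17280.


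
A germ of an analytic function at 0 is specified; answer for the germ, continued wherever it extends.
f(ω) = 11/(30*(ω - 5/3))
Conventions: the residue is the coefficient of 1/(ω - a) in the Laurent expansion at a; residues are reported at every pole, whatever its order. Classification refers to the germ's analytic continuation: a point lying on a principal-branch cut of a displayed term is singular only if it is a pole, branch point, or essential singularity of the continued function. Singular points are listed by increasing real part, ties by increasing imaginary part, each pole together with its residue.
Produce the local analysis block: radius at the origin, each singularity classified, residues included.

Radius of convergence at 0: 5/3.
At 5/3: a pole of order 1; residue 11/30.

Denominator factor (ω - 5/3): pole of order 1 at 5/3, modulus 5/3.
The radius of convergence is the smallest modulus among the singular points: 5/3.
At the order-1 pole 5/3 set g(ω) = (ω - (5/3))*f(ω) = 11/30.
Simple pole: residue = g(a) at a = 5/3, which is 11/30.


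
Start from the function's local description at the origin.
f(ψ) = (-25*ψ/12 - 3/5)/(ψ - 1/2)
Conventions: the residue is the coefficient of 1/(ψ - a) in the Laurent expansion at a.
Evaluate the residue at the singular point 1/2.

The residue is -197/120.

At the order-1 pole 1/2 set g(ψ) = (ψ - (1/2))*f(ψ) = -25*ψ/12 - 3/5.
Simple pole: residue = g(a) at a = 1/2, which is -197/120.


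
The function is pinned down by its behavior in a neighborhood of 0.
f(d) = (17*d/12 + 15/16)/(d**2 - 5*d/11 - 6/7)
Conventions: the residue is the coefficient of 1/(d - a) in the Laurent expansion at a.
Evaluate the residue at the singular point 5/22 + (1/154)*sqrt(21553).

The residue is 17/24 + (665/147792)*sqrt(21553).

The factor d**2 - 5*d/11 - 6/7 splits as (d - a)(d - a') with a = 5/22 + (1/154)*sqrt(21553), a' = 5/22 - (1/154)*sqrt(21553). At the order-1 pole a set g(d) = (d - a)*f(d) = [17*d/12 + 15/16] / (d - a').
Simple pole: residue = g(a) at a = 5/22 + (1/154)*sqrt(21553), which is 17/24 + (665/147792)*sqrt(21553).


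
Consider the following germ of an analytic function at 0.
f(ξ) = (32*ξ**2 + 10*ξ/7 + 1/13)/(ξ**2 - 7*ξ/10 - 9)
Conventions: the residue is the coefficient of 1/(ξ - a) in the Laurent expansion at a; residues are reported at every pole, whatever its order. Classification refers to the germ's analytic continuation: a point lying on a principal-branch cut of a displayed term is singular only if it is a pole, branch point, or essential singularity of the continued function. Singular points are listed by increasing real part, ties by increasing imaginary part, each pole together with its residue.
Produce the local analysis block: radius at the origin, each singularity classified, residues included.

Denominator factor (ξ**2 - 7*ξ/10 - 9): discriminant 3649/100, real irrational roots 7/20 + (1/20)*sqrt(3649) and 7/20 - (1/20)*sqrt(3649); poles of order 1, moduli 7/20 + (1/20)*sqrt(3649) and -7/20 + (1/20)*sqrt(3649).
The radius of convergence is the smallest modulus among the singular points: -7/20 + (1/20)*sqrt(3649).
The factor ξ**2 - 7*ξ/10 - 9 splits as (ξ - a)(ξ - a') with a = 7/20 - (1/20)*sqrt(3649), a' = 7/20 + (1/20)*sqrt(3649). At the order-1 pole a set g(ξ) = (ξ - a)*f(ξ) = [32*ξ**2 + 10*ξ/7 + 1/13] / (ξ - a').
Simple pole: residue = g(a) at a = 7/20 - (1/20)*sqrt(3649), which is 417/35 - (192671/237185)*sqrt(3649).
The factor ξ**2 - 7*ξ/10 - 9 splits as (ξ - a)(ξ - a') with a = 7/20 + (1/20)*sqrt(3649), a' = 7/20 - (1/20)*sqrt(3649). At the order-1 pole a set g(ξ) = (ξ - a)*f(ξ) = [32*ξ**2 + 10*ξ/7 + 1/13] / (ξ - a').
Simple pole: residue = g(a) at a = 7/20 + (1/20)*sqrt(3649), which is 417/35 + (192671/237185)*sqrt(3649).
List the singular points by increasing real part (a conjugate pair: the negative imaginary part first).

Radius of convergence at 0: -7/20 + (1/20)*sqrt(3649).
At 7/20 - (1/20)*sqrt(3649): a pole of order 1; residue 417/35 - (192671/237185)*sqrt(3649).
At 7/20 + (1/20)*sqrt(3649): a pole of order 1; residue 417/35 + (192671/237185)*sqrt(3649).
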